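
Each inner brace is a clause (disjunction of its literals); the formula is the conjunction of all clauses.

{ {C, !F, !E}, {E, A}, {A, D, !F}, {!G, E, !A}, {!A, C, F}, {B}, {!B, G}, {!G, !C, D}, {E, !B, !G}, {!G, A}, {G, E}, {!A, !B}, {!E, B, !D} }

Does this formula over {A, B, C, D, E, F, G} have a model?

The clause (B) is unit, so B = true.
The clause (G) is unit, so G = true.
The clause (E) is unit, so E = true.
The clause (A) is unit, so A = true.
Now (!A) is unsatisfied and unit — conflict.
No assignment satisfies every clause.

Unsatisfiable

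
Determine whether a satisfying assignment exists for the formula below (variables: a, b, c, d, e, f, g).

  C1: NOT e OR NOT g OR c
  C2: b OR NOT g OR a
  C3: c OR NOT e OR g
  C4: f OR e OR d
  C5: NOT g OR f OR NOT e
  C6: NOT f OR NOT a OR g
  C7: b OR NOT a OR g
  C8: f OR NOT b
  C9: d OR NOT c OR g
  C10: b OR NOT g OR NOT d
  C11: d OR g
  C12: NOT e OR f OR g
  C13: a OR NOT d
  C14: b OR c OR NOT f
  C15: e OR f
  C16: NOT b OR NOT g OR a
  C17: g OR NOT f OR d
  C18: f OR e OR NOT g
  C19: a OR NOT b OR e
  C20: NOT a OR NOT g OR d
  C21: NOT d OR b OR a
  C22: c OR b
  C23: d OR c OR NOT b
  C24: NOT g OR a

Branch on f: set f = true.
Branch on a: set a = true.
The clause (g) is unit, so g = true.
The clause (d) is unit, so d = true.
The clause (b) is unit, so b = true.
Branch on e: set e = true.
The clause (c) is unit, so c = true.
All clauses are satisfied.
A satisfying assignment: a=true, b=true, c=true, d=true, e=true, f=true, g=true.

Yes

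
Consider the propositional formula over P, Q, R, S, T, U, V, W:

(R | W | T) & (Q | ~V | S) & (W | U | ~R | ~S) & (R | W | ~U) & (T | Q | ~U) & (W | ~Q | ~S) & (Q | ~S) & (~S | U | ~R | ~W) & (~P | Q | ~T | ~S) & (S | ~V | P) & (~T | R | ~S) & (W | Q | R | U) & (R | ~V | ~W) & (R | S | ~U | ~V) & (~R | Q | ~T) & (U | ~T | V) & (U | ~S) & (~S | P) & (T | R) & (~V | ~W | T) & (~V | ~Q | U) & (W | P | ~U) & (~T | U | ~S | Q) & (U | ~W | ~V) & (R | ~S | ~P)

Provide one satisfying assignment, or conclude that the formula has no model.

Suppose Q = 1.
Suppose W = 1.
Suppose R = 1.
Suppose S = 1.
(U) alone gives U = 1.
(P) alone gives P = 1.
Suppose V = 0.
All clauses hold; T can take either value.

P=1; Q=1; R=1; S=1; T=1; U=1; V=0; W=1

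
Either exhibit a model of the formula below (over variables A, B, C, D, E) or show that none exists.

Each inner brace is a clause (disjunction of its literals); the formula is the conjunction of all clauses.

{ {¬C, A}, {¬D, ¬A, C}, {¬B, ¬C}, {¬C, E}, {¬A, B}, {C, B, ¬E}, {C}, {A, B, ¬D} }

UNSATISFIABLE

From the singleton clause (C), C = True.
From the singleton clause (A), A = True.
From the singleton clause (¬B), B = False.
Now (B) is unsatisfied and unit — conflict.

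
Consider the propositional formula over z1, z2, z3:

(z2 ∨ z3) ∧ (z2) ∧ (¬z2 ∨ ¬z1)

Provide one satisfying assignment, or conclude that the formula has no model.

The clause (z2) is unit, so z2 = True.
The clause (¬z1) is unit, so z1 = False.
All clauses hold; z3 can take either value.

z1 ↦ False, z2 ↦ True, z3 ↦ False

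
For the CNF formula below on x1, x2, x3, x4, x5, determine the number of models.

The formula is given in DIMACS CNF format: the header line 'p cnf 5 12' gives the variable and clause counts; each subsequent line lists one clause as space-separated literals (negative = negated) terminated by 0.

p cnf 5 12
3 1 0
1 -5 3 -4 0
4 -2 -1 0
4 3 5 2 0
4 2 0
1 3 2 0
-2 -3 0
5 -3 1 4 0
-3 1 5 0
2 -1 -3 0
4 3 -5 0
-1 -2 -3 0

5

There are 2^5 = 32 truth assignments over (x1, x2, x3, x4, x5).
Split on x5. With x5 = True, the clauses containing x5 are satisfied and ¬x5 drops from the rest; 3 of the 2^4 = 16 assignments to the other variables satisfy what remains.
With x5 = False, by the same count on the reduced clause set, 2 assignments work.
(One model: x1=F, x2=F, x3=T, x4=T, x5=T.)
Total: 3 + 2 = 5.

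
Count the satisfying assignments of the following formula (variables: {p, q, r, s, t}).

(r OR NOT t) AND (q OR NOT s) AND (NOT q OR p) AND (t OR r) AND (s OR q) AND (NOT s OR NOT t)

3

There are 2^5 = 32 truth assignments over (p, q, r, s, t).
Split on t. With t = true, the clauses containing t are satisfied and NOT t drops from the rest; 1 of the 2^4 = 16 assignments to the other variables satisfy what remains.
With t = false, by the same count on the reduced clause set, 2 assignments work.
(One model: p=T, q=T, r=T, s=F, t=F.)
Total: 1 + 2 = 3.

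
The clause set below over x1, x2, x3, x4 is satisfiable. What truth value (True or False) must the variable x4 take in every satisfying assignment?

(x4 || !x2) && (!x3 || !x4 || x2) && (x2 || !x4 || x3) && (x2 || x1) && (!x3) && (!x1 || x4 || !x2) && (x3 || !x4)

Suppose x4 = true.
The clause (!x3) is unit, so x3 = false.
But (x3) is also a unit clause — contradiction.
So every satisfying assignment has x4 = False.

False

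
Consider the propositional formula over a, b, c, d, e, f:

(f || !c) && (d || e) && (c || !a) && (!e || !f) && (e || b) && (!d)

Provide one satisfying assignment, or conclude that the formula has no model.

(!d) alone gives d = false.
(e) alone gives e = true.
(!f) alone gives f = false.
(!c) alone gives c = false.
(!a) alone gives a = false.
All clauses hold; b can take either value.

a: false,  b: true,  c: false,  d: false,  e: true,  f: false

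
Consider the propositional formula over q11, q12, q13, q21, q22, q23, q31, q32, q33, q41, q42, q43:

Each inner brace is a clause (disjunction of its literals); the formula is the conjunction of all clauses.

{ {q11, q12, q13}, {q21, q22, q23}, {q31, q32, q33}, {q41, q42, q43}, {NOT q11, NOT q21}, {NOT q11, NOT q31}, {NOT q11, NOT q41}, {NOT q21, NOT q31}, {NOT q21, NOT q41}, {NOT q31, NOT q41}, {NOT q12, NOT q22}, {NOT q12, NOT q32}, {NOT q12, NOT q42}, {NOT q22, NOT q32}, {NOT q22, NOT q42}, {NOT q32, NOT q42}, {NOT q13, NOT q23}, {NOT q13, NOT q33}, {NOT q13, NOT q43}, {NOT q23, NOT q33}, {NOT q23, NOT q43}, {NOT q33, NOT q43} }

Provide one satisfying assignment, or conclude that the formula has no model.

Suppose q11 = false.
Suppose q12 = true.
From the singleton clause (NOT q22), q22 = false.
From the singleton clause (NOT q32), q32 = false.
From the singleton clause (NOT q42), q42 = false.
Suppose q21 = true.
From the singleton clause (NOT q31), q31 = false.
From the singleton clause (q33), q33 = true.
From the singleton clause (NOT q41), q41 = false.
From the singleton clause (q43), q43 = true.
Now (NOT q43) is unsatisfied and unit — conflict.
So q21 must be the other value — set q21 = false.
From the singleton clause (q23), q23 = true.
From the singleton clause (NOT q13), q13 = false.
From the singleton clause (NOT q33), q33 = false.
From the singleton clause (q31), q31 = true.
From the singleton clause (NOT q41), q41 = false.
From the singleton clause (q43), q43 = true.
Now (NOT q43) is unsatisfied and unit — conflict.
Either choice for q21 ends in contradiction.
So q12 must be the other value — set q12 = false.
From the singleton clause (q13), q13 = true.
From the singleton clause (NOT q23), q23 = false.
From the singleton clause (NOT q33), q33 = false.
From the singleton clause (NOT q43), q43 = false.
Suppose q21 = true.
From the singleton clause (NOT q31), q31 = false.
From the singleton clause (q32), q32 = true.
From the singleton clause (NOT q41), q41 = false.
From the singleton clause (q42), q42 = true.
Now (NOT q42) is unsatisfied and unit — conflict.
So q21 must be the other value — set q21 = false.
From the singleton clause (q22), q22 = true.
From the singleton clause (NOT q32), q32 = false.
From the singleton clause (q31), q31 = true.
From the singleton clause (NOT q41), q41 = false.
From the singleton clause (q42), q42 = true.
Now (NOT q42) is unsatisfied and unit — conflict.
Either choice for q21 ends in contradiction.
Either choice for q12 ends in contradiction.
So q11 must be the other value — set q11 = true.
From the singleton clause (NOT q21), q21 = false.
From the singleton clause (NOT q31), q31 = false.
From the singleton clause (NOT q41), q41 = false.
Suppose q22 = true.
From the singleton clause (NOT q12), q12 = false.
From the singleton clause (NOT q32), q32 = false.
From the singleton clause (q33), q33 = true.
From the singleton clause (NOT q42), q42 = false.
From the singleton clause (q43), q43 = true.
Now (NOT q43) is unsatisfied and unit — conflict.
So q22 must be the other value — set q22 = false.
From the singleton clause (q23), q23 = true.
From the singleton clause (NOT q13), q13 = false.
From the singleton clause (NOT q33), q33 = false.
From the singleton clause (q32), q32 = true.
From the singleton clause (NOT q12), q12 = false.
From the singleton clause (NOT q42), q42 = false.
From the singleton clause (q43), q43 = true.
Now (NOT q43) is unsatisfied and unit — conflict.
Either choice for q22 ends in contradiction.
Either choice for q11 ends in contradiction.

UNSATISFIABLE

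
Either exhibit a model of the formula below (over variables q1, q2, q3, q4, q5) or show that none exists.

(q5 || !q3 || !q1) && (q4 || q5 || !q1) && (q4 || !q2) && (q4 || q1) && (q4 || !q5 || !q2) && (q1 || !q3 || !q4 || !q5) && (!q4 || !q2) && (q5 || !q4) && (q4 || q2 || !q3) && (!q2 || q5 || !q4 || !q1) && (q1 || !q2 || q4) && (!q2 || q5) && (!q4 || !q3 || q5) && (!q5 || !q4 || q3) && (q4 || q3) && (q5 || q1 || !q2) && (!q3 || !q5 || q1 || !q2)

q1=true; q2=false; q3=true; q4=true; q5=true

Branch on q4: set q4 = true.
(!q2) alone gives q2 = false.
(q5) alone gives q5 = true.
(q3) alone gives q3 = true.
(q1) alone gives q1 = true.
Every clause now holds.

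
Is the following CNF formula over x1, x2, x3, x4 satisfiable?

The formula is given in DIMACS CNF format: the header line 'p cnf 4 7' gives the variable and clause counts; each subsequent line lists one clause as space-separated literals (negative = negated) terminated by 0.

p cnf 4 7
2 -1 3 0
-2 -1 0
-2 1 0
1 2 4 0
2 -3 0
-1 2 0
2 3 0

No

Case x2 = False:
The clause (¬x3) is unit, so x3 = False.
But (x3) is also a unit clause — contradiction.
Undo x2 and try x2 = True.
The clause (¬x1) is unit, so x1 = False.
But (x1) is also a unit clause — contradiction.
Both values of x2 lead to a conflict.
No assignment satisfies every clause.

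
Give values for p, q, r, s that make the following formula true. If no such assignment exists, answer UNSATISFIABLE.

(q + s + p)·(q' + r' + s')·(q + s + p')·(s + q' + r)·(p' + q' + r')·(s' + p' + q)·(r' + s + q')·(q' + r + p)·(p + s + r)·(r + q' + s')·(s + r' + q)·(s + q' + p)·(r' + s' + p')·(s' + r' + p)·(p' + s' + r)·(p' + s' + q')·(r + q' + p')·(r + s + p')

Suppose q = 0.
Suppose s = 1.
(p') alone gives p = 0.
(r') alone gives r = 0.
All clauses are satisfied.

p: 0; q: 0; r: 0; s: 1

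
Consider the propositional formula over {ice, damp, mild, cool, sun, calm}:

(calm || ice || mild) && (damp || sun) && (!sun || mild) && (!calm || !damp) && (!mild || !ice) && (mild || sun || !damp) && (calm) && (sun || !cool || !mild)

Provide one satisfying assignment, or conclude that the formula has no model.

ice ↦ false; damp ↦ false; mild ↦ true; cool ↦ false; sun ↦ true; calm ↦ true

The clause (calm) is unit, so calm = true.
The clause (!damp) is unit, so damp = false.
The clause (sun) is unit, so sun = true.
The clause (mild) is unit, so mild = true.
The clause (!ice) is unit, so ice = false.
No clause remains; cool is free.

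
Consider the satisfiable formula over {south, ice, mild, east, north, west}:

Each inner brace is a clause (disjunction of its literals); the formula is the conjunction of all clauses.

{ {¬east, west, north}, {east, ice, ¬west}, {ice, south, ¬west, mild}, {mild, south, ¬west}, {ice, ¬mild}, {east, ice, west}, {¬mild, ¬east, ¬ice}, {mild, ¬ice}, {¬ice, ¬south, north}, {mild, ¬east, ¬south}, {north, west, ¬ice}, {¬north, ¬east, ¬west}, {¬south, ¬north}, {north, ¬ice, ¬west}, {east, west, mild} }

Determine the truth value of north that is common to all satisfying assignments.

True

Suppose north = False.
Try east = False.
Try ice = True.
(mild) alone gives mild = True.
(¬south) alone gives south = False.
(west) alone gives west = True.
Now (¬west) is unsatisfied and unit — conflict.
That branch fails; take ice = False instead.
(¬west) alone gives west = False.
Now (west) is unsatisfied and unit — conflict.
Neither ice = True nor ice = False works.
That branch fails; take east = True instead.
(west) alone gives west = True.
(¬ice) alone gives ice = False.
(¬mild) alone gives mild = False.
(south) alone gives south = True.
Now (¬south) is unsatisfied and unit — conflict.
Neither east = True nor east = False works.
So every satisfying assignment has north = True.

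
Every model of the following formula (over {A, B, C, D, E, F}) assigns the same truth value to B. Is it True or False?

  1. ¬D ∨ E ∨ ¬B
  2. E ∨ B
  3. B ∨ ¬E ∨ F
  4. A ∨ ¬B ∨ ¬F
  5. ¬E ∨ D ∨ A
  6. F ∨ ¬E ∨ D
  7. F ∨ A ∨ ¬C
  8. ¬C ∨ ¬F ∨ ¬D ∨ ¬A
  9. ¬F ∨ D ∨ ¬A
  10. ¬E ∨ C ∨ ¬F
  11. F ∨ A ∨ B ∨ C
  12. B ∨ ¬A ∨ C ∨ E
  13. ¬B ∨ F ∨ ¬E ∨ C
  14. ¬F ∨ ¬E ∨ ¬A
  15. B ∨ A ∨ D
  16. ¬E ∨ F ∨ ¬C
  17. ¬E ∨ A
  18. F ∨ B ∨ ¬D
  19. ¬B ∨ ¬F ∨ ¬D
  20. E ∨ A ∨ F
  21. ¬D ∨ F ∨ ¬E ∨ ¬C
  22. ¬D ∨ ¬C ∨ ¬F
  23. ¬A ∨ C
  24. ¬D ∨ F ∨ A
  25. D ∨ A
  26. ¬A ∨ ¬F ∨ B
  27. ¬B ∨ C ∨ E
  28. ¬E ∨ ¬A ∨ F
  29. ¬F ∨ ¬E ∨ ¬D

Suppose B = False.
From the singleton clause (E), E = True.
From the singleton clause (F), F = True.
From the singleton clause (C), C = True.
From the singleton clause (¬A), A = False.
That conflicts with the unit clause (A).
So every satisfying assignment has B = True.

True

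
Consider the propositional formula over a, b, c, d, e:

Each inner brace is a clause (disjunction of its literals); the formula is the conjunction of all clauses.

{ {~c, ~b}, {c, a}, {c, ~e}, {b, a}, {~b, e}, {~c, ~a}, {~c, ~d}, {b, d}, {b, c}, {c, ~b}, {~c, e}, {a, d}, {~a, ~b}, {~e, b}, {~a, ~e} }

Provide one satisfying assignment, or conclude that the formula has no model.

UNSATISFIABLE

Try c = 0.
From the singleton clause (a), a = 1.
From the singleton clause (~e), e = 0.
From the singleton clause (~b), b = 0.
That conflicts with the unit clause (b).
So c must be the other value — set c = 1.
From the singleton clause (~b), b = 0.
From the singleton clause (a), a = 1.
That conflicts with the unit clause (~a).
Neither c = 1 nor c = 0 works.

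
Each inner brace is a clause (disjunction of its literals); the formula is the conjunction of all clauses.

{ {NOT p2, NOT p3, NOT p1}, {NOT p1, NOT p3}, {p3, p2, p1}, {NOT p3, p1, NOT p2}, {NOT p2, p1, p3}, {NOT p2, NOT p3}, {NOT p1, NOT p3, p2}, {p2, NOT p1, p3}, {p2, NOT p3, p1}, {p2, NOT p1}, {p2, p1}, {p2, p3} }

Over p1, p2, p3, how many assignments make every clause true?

There are 2^3 = 8 truth assignments over (p1, p2, p3).
Split on p3. With p3 = true, the clauses containing p3 are satisfied and NOT p3 drops from the rest; 0 of the 2^2 = 4 assignments to the other variables satisfy what remains.
With p3 = false, by the same count on the reduced clause set, 1 assignment works.
(One model: p1=T, p2=T, p3=F.)
Total: 0 + 1 = 1.

1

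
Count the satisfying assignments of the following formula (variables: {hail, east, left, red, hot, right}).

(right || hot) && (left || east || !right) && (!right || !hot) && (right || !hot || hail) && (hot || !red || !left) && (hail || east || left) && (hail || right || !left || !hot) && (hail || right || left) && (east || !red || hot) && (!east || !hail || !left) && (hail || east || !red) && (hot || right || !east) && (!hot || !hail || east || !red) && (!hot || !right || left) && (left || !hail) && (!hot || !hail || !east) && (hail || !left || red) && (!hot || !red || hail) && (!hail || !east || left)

4

There are 2^6 = 64 truth assignments over (hail, east, left, red, hot, right).
Split on hail. With hail = true, the clauses containing hail are satisfied and !hail drops from the rest; 2 of the 2^5 = 32 assignments to the other variables satisfy what remains.
With hail = false, by the same count on the reduced clause set, 2 assignments work.
Total: 2 + 2 = 4.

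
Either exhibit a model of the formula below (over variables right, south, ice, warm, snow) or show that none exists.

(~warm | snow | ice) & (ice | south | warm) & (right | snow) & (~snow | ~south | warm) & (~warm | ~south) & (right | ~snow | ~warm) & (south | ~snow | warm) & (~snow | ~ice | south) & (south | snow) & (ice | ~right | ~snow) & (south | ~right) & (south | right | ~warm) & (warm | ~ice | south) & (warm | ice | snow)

right=1; south=1; ice=1; warm=0; snow=0

Suppose right = 1.
(south) alone gives south = 1.
(~warm) alone gives warm = 0.
(~snow) alone gives snow = 0.
(ice) alone gives ice = 1.
All clauses are satisfied.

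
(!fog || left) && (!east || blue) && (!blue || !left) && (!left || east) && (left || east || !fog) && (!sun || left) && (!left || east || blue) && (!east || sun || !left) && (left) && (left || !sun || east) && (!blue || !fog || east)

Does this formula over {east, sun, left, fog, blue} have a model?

Unit clause (left) forces left = true.
Unit clause (!blue) forces blue = false.
Unit clause (!east) forces east = false.
But (east) is also a unit clause — contradiction.
No assignment satisfies every clause.

Unsatisfiable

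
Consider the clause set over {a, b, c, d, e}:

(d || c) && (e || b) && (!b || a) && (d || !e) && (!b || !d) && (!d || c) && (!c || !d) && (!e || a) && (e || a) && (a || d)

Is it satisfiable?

Try d = false.
From the singleton clause (c), c = true.
From the singleton clause (!e), e = false.
From the singleton clause (b), b = true.
From the singleton clause (a), a = true.
All clauses are satisfied.
A satisfying assignment: a=true; b=true; c=true; d=false; e=false.

Satisfiable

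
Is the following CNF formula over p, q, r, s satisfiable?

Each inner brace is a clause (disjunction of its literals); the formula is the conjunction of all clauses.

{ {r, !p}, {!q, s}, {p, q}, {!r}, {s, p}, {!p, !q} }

(!r) alone gives r = false.
(!p) alone gives p = false.
(q) alone gives q = true.
(s) alone gives s = true.
Every clause now holds.
A satisfying assignment: p=false,  q=true,  r=false,  s=true.

Yes, satisfiable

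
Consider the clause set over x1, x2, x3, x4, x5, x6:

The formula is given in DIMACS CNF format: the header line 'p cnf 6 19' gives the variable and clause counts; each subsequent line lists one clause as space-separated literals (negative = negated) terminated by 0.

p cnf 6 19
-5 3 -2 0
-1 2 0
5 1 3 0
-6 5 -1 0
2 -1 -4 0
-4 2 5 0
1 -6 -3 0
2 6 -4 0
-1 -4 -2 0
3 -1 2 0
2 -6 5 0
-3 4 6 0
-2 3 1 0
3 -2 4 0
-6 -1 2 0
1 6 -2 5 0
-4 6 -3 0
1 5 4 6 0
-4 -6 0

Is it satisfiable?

Try x1 = True.
Unit clause (x2) forces x2 = True.
Unit clause (¬x4) forces x4 = False.
Unit clause (x3) forces x3 = True.
Unit clause (x6) forces x6 = True.
Unit clause (x5) forces x5 = True.
All clauses are satisfied.
A satisfying assignment: x1=True; x2=True; x3=True; x4=False; x5=True; x6=True.

Yes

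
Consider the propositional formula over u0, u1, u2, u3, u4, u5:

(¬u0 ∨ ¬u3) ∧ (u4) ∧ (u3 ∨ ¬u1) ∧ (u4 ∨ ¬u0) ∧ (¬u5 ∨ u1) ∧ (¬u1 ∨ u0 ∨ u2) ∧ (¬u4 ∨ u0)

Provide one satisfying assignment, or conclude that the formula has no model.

The clause (u4) is unit, so u4 = True.
The clause (u0) is unit, so u0 = True.
The clause (¬u3) is unit, so u3 = False.
The clause (¬u1) is unit, so u1 = False.
The clause (¬u5) is unit, so u5 = False.
No clause remains; u2 is free.

u0 ↦ True; u1 ↦ False; u2 ↦ True; u3 ↦ False; u4 ↦ True; u5 ↦ False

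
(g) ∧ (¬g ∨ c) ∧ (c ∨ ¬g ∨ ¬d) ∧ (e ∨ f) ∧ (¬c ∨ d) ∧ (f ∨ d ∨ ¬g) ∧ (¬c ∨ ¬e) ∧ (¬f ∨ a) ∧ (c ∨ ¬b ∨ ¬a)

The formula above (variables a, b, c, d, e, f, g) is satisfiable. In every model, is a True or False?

True

Suppose a = False.
The clause (g) is unit, so g = True.
The clause (c) is unit, so c = True.
The clause (d) is unit, so d = True.
The clause (¬e) is unit, so e = False.
The clause (f) is unit, so f = True.
Now (¬f) is unsatisfied and unit — conflict.
So every satisfying assignment has a = True.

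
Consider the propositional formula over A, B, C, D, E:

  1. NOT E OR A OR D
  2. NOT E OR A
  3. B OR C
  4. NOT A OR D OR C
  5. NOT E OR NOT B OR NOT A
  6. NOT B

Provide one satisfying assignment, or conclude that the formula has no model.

A=true; B=false; C=true; D=true; E=true

From the singleton clause (NOT B), B = false.
From the singleton clause (C), C = true.
Case E = true:
From the singleton clause (A), A = true.
Every clause is now satisfied; D is unconstrained.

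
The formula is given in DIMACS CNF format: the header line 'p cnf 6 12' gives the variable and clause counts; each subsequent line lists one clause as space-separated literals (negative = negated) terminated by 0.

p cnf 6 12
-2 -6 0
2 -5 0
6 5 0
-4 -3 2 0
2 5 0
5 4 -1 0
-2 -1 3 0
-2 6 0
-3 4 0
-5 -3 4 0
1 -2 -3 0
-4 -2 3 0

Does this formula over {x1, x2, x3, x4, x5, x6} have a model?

No

Case x2 = False:
(¬x5) alone gives x5 = False.
But (x5) is also a unit clause — contradiction.
So x2 must be the other value — set x2 = True.
(¬x6) alone gives x6 = False.
But (x6) is also a unit clause — contradiction.
Neither x2 = True nor x2 = False works.
No assignment satisfies every clause.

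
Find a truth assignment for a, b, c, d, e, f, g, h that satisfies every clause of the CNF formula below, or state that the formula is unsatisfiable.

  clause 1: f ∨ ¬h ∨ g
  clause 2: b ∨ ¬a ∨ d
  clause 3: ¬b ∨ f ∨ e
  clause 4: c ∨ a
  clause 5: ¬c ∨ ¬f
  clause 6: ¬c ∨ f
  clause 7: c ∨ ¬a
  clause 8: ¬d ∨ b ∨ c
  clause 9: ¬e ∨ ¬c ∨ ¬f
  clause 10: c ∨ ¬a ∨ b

UNSATISFIABLE

Case c = True:
(¬f) alone gives f = False.
But (f) is also a unit clause — contradiction.
Backtrack on c: now try c = False.
(a) alone gives a = True.
But (¬a) is also a unit clause — contradiction.
Both values of c lead to a conflict.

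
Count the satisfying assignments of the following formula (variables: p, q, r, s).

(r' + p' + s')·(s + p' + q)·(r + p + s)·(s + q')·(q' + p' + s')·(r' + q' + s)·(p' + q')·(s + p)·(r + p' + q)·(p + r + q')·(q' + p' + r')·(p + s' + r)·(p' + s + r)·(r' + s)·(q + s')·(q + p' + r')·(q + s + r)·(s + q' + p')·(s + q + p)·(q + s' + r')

There are 2^4 = 16 truth assignments over (p, q, r, s).
Check each against the 20 clauses (columns in the order p, q, r, s):
  F F F F  ✗ fails (r + p + s)
  F F F T  ✗ fails (p + s' + r)
  F F T F  ✗ fails (s + p)
  F F T T  ✗ fails (q + s')
  F T F F  ✗ fails (r + p + s)
  F T F T  ✗ fails (p + r + q')
  F T T F  ✗ fails (s + q')
  F T T T  ✓ satisfies all
  T F F F  ✗ fails (s + p' + q)
  T F F T  ✗ fails (r + p' + q)
  T F T F  ✗ fails (s + p' + q)
  T F T T  ✗ fails (r' + p' + s')
  T T F F  ✗ fails (s + q')
  T T F T  ✗ fails (q' + p' + s')
  T T T F  ✗ fails (s + q')
  T T T T  ✗ fails (r' + p' + s')
1 of the 16 rows is a model.

1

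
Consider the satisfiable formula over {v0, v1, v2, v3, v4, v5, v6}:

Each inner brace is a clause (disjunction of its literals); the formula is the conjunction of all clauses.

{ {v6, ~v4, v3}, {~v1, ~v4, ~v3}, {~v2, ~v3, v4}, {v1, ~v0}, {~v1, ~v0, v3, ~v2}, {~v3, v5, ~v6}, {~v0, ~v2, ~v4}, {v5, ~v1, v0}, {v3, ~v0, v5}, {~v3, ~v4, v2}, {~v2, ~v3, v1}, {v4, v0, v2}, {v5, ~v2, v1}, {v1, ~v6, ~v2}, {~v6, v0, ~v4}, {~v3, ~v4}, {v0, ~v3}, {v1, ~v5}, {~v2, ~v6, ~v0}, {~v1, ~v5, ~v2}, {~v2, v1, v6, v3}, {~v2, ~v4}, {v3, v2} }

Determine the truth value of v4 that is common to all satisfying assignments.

False

Suppose v4 = 1.
(~v3) alone gives v3 = 0.
(v6) alone gives v6 = 1.
(v0) alone gives v0 = 1.
(v1) alone gives v1 = 1.
(~v2) alone gives v2 = 0.
Now (v2) is unsatisfied and unit — conflict.
So every satisfying assignment has v4 = False.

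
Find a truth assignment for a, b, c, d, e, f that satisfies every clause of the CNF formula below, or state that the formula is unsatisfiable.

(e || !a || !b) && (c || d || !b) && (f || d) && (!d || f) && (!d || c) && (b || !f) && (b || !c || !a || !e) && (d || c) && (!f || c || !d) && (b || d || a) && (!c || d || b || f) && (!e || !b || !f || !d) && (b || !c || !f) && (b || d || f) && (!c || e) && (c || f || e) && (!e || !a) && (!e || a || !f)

Branch on f: set f = true.
From the singleton clause (b), b = true.
Branch on e: set e = true.
From the singleton clause (!d), d = false.
From the singleton clause (c), c = true.
From the singleton clause (!a), a = false.
Now (a) is unsatisfied and unit — conflict.
Undo e and try e = false.
From the singleton clause (!a), a = false.
From the singleton clause (!c), c = false.
From the singleton clause (d), d = true.
Now (!d) is unsatisfied and unit — conflict.
Both values of e lead to a conflict.
Undo f and try f = false.
From the singleton clause (d), d = true.
Now (!d) is unsatisfied and unit — conflict.
Both values of f lead to a conflict.

UNSATISFIABLE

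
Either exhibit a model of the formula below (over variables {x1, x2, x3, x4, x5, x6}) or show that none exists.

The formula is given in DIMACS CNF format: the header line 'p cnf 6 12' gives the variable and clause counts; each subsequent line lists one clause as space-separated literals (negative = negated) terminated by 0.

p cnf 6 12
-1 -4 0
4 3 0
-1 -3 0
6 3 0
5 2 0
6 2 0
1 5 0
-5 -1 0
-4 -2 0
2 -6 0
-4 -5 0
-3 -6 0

Suppose x1 = False.
Unit clause (x5) forces x5 = True.
Unit clause (¬x4) forces x4 = False.
Unit clause (x3) forces x3 = True.
Unit clause (¬x6) forces x6 = False.
Unit clause (x2) forces x2 = True.
All clauses are satisfied.

x1 ↦ False,  x2 ↦ True,  x3 ↦ True,  x4 ↦ False,  x5 ↦ True,  x6 ↦ False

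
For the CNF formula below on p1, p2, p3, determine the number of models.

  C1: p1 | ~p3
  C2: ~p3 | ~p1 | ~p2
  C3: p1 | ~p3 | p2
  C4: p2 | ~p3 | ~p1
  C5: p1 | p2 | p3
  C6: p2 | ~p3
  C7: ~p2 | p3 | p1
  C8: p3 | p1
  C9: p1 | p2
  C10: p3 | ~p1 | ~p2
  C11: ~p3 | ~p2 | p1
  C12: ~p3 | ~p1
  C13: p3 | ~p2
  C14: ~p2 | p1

1

There are 2^3 = 8 truth assignments over (p1, p2, p3).
Check each against the 14 clauses (columns in the order p1, p2, p3):
  F F F  ✗ fails (p1 | p2 | p3)
  F F T  ✗ fails (p1 | ~p3)
  F T F  ✗ fails (~p2 | p3 | p1)
  F T T  ✗ fails (p1 | ~p3)
  T F F  ✓ satisfies all
  T F T  ✗ fails (p2 | ~p3 | ~p1)
  T T F  ✗ fails (p3 | ~p1 | ~p2)
  T T T  ✗ fails (~p3 | ~p1 | ~p2)
1 of the 8 rows is a model.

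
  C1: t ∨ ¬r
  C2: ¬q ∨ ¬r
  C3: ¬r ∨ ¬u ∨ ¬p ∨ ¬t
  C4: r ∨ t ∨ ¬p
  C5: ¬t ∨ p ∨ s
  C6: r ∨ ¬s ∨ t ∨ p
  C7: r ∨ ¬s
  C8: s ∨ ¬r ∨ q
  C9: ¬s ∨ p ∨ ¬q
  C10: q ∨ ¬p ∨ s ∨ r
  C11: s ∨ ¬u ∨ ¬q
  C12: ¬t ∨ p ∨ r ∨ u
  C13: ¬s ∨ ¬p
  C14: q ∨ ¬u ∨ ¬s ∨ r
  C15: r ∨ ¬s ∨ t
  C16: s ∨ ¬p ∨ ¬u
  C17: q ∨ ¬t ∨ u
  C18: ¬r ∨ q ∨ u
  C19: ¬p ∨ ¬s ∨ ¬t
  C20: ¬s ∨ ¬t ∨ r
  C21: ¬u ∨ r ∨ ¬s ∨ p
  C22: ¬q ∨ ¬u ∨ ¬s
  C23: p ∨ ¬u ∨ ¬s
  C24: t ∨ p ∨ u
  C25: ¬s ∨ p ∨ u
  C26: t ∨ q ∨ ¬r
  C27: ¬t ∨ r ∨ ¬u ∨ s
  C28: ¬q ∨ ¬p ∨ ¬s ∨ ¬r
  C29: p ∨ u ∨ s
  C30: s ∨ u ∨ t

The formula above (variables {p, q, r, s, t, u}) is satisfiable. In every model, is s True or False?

Suppose s = True.
The clause (r) is unit, so r = True.
The clause (t) is unit, so t = True.
The clause (¬q) is unit, so q = False.
The clause (¬p) is unit, so p = False.
The clause (u) is unit, so u = True.
But (¬u) is also a unit clause — contradiction.
So every satisfying assignment has s = False.

False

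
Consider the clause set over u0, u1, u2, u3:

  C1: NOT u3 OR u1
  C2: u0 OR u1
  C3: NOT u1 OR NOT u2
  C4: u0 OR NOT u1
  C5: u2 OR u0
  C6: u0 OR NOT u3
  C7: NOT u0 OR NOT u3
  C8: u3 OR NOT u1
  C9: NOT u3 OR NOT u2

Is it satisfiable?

Try u3 = false.
Unit clause (NOT u1) forces u1 = false.
Unit clause (u0) forces u0 = true.
No clause remains; u2 is free.
A satisfying assignment: u0=true, u1=false, u2=true, u3=false.

Satisfiable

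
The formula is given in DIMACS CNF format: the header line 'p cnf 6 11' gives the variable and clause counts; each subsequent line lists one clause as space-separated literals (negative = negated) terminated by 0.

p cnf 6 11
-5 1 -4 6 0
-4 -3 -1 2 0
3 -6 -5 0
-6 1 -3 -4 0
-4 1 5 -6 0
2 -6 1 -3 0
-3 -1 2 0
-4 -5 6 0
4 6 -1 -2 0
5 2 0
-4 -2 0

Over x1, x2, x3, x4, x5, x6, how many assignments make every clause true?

There are 2^6 = 64 truth assignments over (x1, x2, x3, x4, x5, x6).
Split on x6. With x6 = True, the clauses containing x6 are satisfied and ¬x6 drops from the rest; 6 of the 2^5 = 32 assignments to the other variables satisfy what remains.
With x6 = False, by the same count on the reduced clause set, 7 assignments work.
Total: 6 + 7 = 13.

13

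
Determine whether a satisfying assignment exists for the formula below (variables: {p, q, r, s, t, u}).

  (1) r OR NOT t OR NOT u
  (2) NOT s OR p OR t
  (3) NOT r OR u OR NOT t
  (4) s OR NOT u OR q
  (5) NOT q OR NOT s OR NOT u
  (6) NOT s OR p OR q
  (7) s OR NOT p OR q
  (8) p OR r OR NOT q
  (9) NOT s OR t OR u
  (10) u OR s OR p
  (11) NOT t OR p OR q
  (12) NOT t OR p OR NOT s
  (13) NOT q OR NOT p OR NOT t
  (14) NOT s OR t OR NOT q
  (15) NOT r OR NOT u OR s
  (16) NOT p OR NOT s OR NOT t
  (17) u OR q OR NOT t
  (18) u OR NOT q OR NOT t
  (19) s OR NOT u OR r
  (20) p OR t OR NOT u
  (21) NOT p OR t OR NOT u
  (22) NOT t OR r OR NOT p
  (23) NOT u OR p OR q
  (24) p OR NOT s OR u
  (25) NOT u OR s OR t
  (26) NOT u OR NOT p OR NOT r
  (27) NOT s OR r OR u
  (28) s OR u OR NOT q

Case r = true:
Case u = true:
From the singleton clause (s), s = true.
From the singleton clause (NOT q), q = false.
From the singleton clause (p), p = true.
But (NOT p) is also a unit clause — contradiction.
Backtrack on u: now try u = false.
From the singleton clause (NOT t), t = false.
From the singleton clause (NOT s), s = false.
From the singleton clause (p), p = true.
From the singleton clause (q), q = true.
But (NOT q) is also a unit clause — contradiction.
Neither u = true nor u = false works.
Backtrack on r: now try r = false.
Case t = false:
Case s = false:
From the singleton clause (NOT u), u = false.
From the singleton clause (p), p = true.
From the singleton clause (q), q = true.
But (NOT q) is also a unit clause — contradiction.
Backtrack on s: now try s = true.
From the singleton clause (p), p = true.
From the singleton clause (u), u = true.
But (NOT u) is also a unit clause — contradiction.
Neither s = true nor s = false works.
Backtrack on t: now try t = true.
From the singleton clause (NOT u), u = false.
From the singleton clause (q), q = true.
But (NOT q) is also a unit clause — contradiction.
Neither t = true nor t = false works.
Neither r = true nor r = false works.
No assignment satisfies every clause.

Unsatisfiable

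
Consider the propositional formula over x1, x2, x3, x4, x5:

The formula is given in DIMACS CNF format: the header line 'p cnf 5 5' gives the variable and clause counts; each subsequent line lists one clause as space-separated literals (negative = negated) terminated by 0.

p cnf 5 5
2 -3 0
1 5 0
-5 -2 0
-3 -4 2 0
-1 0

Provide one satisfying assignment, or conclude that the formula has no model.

(¬x1) alone gives x1 = False.
(x5) alone gives x5 = True.
(¬x2) alone gives x2 = False.
(¬x3) alone gives x3 = False.
All clauses hold; x4 can take either value.

x1 ↦ False,  x2 ↦ False,  x3 ↦ False,  x4 ↦ False,  x5 ↦ True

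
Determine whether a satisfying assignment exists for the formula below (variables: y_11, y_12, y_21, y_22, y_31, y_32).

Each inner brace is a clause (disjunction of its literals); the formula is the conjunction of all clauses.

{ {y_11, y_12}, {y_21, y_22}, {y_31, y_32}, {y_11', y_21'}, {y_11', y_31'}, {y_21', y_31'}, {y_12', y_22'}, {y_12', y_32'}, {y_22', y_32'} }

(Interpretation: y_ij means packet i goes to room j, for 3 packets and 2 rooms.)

Branch on y_11: set y_11 = 1.
From the singleton clause (y_21'), y_21 = 0.
From the singleton clause (y_22), y_22 = 1.
From the singleton clause (y_31'), y_31 = 0.
From the singleton clause (y_32), y_32 = 1.
That conflicts with the unit clause (y_32').
Undo y_11 and try y_11 = 0.
From the singleton clause (y_12), y_12 = 1.
From the singleton clause (y_22'), y_22 = 0.
From the singleton clause (y_21), y_21 = 1.
From the singleton clause (y_31'), y_31 = 0.
From the singleton clause (y_32), y_32 = 1.
That conflicts with the unit clause (y_32').
Both values of y_11 lead to a conflict.
No assignment satisfies every clause.

Unsatisfiable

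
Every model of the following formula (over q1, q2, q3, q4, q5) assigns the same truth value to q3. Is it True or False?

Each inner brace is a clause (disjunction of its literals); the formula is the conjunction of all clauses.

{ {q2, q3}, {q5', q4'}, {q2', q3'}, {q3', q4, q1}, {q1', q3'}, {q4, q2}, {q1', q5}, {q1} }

Suppose q3 = 1.
(q2') alone gives q2 = 0.
(q1') alone gives q1 = 0.
But (q1) is also a unit clause — contradiction.
So every satisfying assignment has q3 = False.

False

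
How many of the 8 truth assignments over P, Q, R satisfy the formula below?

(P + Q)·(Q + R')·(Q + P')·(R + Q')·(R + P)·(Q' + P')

There are 2^3 = 8 truth assignments over (P, Q, R).
Split on Q. With Q = 1, the clauses containing Q are satisfied and Q' drops from the rest; 1 of the 2^2 = 4 assignments to the other variables satisfy what remains.
With Q = 0, by the same count on the reduced clause set, 0 assignments work.
Total: 1 + 0 = 1.

1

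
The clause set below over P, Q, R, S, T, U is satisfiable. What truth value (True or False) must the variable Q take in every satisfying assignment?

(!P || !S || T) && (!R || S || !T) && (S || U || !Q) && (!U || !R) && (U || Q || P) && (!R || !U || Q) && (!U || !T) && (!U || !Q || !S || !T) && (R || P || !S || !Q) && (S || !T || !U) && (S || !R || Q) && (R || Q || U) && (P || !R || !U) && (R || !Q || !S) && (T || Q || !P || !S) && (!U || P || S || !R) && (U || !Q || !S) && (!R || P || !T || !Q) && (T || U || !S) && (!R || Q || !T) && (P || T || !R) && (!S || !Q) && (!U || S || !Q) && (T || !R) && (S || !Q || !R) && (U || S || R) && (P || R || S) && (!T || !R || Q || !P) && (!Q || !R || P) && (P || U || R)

False

Suppose Q = true.
(!S) alone gives S = false.
(U) alone gives U = true.
That conflicts with the unit clause (!U).
So every satisfying assignment has Q = False.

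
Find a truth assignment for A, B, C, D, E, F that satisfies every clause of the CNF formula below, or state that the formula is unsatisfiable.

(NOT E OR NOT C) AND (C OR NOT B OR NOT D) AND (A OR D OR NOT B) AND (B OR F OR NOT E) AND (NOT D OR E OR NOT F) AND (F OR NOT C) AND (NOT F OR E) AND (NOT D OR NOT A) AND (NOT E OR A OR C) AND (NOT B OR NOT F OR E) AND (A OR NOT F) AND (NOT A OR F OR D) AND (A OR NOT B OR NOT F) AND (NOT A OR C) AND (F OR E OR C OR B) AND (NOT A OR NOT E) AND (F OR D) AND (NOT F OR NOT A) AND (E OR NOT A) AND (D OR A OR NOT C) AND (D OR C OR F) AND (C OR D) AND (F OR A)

UNSATISFIABLE

Case E = false:
Unit clause (NOT F) forces F = false.
Unit clause (NOT C) forces C = false.
Unit clause (NOT A) forces A = false.
But (A) is also a unit clause — contradiction.
Undo E and try E = true.
Unit clause (NOT C) forces C = false.
Unit clause (A) forces A = true.
But (NOT A) is also a unit clause — contradiction.
Neither E = true nor E = false works.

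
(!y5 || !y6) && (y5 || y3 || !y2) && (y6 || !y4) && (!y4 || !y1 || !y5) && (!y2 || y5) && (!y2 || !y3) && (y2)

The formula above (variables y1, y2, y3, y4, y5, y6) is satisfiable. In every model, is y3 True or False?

False

Suppose y3 = true.
Unit clause (!y2) forces y2 = false.
But (y2) is also a unit clause — contradiction.
So every satisfying assignment has y3 = False.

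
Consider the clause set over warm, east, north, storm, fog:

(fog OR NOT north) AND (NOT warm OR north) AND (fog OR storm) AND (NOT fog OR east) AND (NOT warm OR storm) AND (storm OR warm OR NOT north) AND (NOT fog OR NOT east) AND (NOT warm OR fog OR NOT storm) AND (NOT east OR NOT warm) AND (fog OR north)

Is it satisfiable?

Branch on fog: set fog = true.
The clause (east) is unit, so east = true.
That conflicts with the unit clause (NOT east).
So fog must be the other value — set fog = false.
The clause (NOT north) is unit, so north = false.
That conflicts with the unit clause (north).
Both values of fog lead to a conflict.
No assignment satisfies every clause.

No, unsatisfiable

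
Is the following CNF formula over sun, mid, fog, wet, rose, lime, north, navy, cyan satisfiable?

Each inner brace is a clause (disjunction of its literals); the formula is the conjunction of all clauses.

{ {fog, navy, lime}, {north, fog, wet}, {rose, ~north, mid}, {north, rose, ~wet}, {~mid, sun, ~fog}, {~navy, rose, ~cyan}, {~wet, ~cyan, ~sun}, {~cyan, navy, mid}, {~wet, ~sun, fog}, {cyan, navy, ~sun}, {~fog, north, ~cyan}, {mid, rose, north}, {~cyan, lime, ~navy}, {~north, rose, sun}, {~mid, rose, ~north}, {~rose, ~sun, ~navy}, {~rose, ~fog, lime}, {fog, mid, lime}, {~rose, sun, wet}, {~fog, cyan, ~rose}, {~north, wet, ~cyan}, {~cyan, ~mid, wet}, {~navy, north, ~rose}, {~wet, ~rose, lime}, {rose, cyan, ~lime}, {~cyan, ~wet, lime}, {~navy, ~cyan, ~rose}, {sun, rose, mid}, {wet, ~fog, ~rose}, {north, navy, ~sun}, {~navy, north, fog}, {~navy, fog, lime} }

Branch on fog: set fog = 0.
Branch on navy: set navy = 0.
From the singleton clause (lime), lime = 1.
Branch on north: set north = 1.
Branch on rose: set rose = 1.
Branch on cyan: set cyan = 1.
From the singleton clause (mid), mid = 1.
From the singleton clause (wet), wet = 1.
From the singleton clause (~sun), sun = 0.
This assignment satisfies each clause.
A satisfying assignment: sun=0,  mid=1,  fog=0,  wet=1,  rose=1,  lime=1,  north=1,  navy=0,  cyan=1.

Yes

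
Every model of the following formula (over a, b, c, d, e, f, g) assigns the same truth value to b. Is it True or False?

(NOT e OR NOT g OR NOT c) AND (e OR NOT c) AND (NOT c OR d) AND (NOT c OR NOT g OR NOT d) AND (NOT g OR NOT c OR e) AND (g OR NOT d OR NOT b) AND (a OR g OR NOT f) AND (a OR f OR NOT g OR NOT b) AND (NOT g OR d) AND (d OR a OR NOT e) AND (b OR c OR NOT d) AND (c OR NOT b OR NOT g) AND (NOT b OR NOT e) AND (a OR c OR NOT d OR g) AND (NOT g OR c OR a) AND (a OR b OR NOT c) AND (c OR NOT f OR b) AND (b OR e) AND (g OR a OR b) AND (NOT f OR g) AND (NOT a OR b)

True

Suppose b = false.
From the singleton clause (e), e = true.
From the singleton clause (NOT a), a = false.
From the singleton clause (d), d = true.
From the singleton clause (c), c = true.
But (NOT c) is also a unit clause — contradiction.
So every satisfying assignment has b = True.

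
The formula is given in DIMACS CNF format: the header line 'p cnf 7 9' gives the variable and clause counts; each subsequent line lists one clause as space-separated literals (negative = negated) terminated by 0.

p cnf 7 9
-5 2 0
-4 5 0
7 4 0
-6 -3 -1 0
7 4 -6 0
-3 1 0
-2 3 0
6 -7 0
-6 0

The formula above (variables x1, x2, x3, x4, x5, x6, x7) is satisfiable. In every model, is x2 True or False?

Suppose x2 = False.
(¬x5) alone gives x5 = False.
(¬x4) alone gives x4 = False.
(x7) alone gives x7 = True.
(x6) alone gives x6 = True.
That conflicts with the unit clause (¬x6).
So every satisfying assignment has x2 = True.

True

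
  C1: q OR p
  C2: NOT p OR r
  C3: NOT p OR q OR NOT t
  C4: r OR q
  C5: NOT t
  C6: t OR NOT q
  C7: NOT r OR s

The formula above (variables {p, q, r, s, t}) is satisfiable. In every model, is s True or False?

True

Suppose s = false.
(NOT t) alone gives t = false.
(NOT q) alone gives q = false.
(p) alone gives p = true.
(r) alone gives r = true.
Now (NOT r) is unsatisfied and unit — conflict.
So every satisfying assignment has s = True.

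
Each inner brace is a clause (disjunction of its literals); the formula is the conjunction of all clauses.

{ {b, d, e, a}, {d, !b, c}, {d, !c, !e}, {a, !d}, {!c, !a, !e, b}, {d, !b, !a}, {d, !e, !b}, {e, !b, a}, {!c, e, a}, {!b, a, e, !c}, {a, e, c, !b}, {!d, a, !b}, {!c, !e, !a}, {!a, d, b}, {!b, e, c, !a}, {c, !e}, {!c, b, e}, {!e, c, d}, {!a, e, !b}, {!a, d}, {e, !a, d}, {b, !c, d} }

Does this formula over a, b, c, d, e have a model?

Yes, satisfiable

Suppose a = true.
Unit clause (d) forces d = true.
Suppose c = false.
Unit clause (!e) forces e = false.
Unit clause (!b) forces b = false.
Every clause now holds.
A satisfying assignment: a ↦ true; b ↦ false; c ↦ false; d ↦ true; e ↦ false.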